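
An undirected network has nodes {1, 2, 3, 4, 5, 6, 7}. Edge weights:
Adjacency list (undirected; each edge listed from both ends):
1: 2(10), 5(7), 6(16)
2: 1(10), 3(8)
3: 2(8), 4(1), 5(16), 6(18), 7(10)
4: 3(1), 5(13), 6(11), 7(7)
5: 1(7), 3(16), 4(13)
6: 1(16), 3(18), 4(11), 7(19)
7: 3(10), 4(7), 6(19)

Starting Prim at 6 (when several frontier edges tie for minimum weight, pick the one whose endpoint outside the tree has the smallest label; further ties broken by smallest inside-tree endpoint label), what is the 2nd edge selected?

3-4

Prim, starting at 6.
Step 1: frontier [4-6 11, 1-6 16, 3-6 18, 6-7 19] → take 4-6 (11); add 4.
Step 2: frontier [3-4 1, 4-7 7, 4-5 13, 1-6 16, 3-6 18, 6-7 19] → take 3-4 (1); add 3.
Step 3: frontier [2-3 8, 3-7 10, 3-5 16, 4-7 7, 4-5 13, 1-6 16, 6-7 19] → take 4-7 (7); add 7.
Step 4: frontier [2-3 8, 3-5 16, 4-5 13, 1-6 16] → take 2-3 (8); add 2.
Step 5: frontier [1-2 10, 3-5 16, 4-5 13, 1-6 16] → take 1-2 (10); add 1.
Step 6: frontier [1-5 7, 3-5 16, 4-5 13] → take 1-5 (7); add 5.
The 2nd edge added is 3-4.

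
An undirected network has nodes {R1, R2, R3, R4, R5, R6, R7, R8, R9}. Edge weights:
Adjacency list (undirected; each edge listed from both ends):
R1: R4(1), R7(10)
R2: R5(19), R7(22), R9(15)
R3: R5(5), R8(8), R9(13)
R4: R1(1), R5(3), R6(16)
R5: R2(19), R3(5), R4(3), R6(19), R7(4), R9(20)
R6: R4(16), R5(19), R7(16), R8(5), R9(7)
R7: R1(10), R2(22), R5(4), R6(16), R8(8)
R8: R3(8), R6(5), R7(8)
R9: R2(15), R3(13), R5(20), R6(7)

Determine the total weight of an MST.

48

Prim, starting at R2.
Step 1: cheapest edge leaving the tree is R2-R9 (15); add R9.
Step 2: cheapest edge leaving the tree is R6-R9 (7); add R6.
Step 3: cheapest edge leaving the tree is R6-R8 (5); add R8.
Step 4: cheapest edge leaving the tree is R3-R8 (8); add R3.
Step 5: cheapest edge leaving the tree is R3-R5 (5); add R5.
Step 6: cheapest edge leaving the tree is R4-R5 (3); add R4.
Step 7: cheapest edge leaving the tree is R1-R4 (1); add R1.
Step 8: cheapest edge leaving the tree is R5-R7 (4); add R7.
MST edges: R2-R9, R6-R9, R6-R8, R3-R8, R3-R5, R4-R5, R1-R4, R5-R7; total weight 15+7+5+8+5+3+1+4 = 48.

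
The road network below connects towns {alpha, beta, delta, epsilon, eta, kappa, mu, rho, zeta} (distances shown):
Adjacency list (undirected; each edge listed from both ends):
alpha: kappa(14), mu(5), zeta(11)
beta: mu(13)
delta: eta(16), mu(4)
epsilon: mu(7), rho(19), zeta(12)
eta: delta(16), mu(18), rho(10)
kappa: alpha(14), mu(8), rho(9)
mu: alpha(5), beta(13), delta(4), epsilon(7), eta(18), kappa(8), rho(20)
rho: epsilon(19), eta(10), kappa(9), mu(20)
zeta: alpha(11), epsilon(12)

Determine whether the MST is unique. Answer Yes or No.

Kruskal: consider edges lightest-first.
delta mu (4): add — endpoints in different components.
alpha mu (5): add — endpoints in different components.
epsilon mu (7): add — endpoints in different components.
kappa mu (8): add — endpoints in different components.
kappa rho (9): add — endpoints in different components.
eta rho (10): add — endpoints in different components.
alpha zeta (11): add — endpoints in different components.
epsilon zeta (12): skip — zeta and epsilon already connected.
beta mu (13): add — endpoints in different components.
Every non-tree edge has weight strictly greater than the heaviest edge on the tree path between its endpoints, so the MST is unique.

Yes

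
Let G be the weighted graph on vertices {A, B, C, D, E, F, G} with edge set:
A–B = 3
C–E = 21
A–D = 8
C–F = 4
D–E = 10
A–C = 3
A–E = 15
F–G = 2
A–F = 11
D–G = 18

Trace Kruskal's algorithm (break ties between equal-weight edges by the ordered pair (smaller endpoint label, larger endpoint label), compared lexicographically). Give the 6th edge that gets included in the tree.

D-E

Kruskal's algorithm — process edges by increasing weight (ties by edge label):
F–G (2): add. Components now {A} {B} {C} {D} {E} {F,G}
A–B (3): add. Components now {A,B} {C} {D} {E} {F,G}
A–C (3): add. Components now {A,B,C} {D} {E} {F,G}
C–F (4): add. Components now {A,B,C,F,G} {D} {E}
A–D (8): add. Components now {A,B,C,D,F,G} {E}
D–E (10): add. Components now {A,B,C,D,E,F,G}
The 6th edge added is D–E.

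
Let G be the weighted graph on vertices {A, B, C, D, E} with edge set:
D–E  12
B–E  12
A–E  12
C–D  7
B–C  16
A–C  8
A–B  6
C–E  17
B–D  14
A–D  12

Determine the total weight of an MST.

33

Kruskal's algorithm — process edges by increasing weight (ties by edge label):
A–B (6): add. Components now {A,B} {C} {D} {E}
C–D (7): add. Components now {A,B} {C,D} {E}
A–C (8): add. Components now {A,B,C,D} {E}
A–D (12): skip — A and D already connected.
A–E (12): add. Components now {A,B,C,D,E}
MST edges: A–B, C–D, A–C, A–E; total weight 6+7+8+12 = 33.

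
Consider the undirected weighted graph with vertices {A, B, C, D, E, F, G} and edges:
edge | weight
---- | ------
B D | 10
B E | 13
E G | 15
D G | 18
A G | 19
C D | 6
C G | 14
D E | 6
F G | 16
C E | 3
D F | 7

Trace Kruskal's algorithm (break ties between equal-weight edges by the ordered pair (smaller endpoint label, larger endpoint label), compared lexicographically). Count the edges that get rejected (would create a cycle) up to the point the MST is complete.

Kruskal: consider edges lightest-first.
C E (3): add — endpoints in different components.
C D (6): add — endpoints in different components.
D E (6): skip — D and E already connected.
D F (7): add — endpoints in different components.
B D (10): add — endpoints in different components.
B E (13): skip — B and E already connected.
C G (14): add — endpoints in different components.
E G (15): skip — E and G already connected.
F G (16): skip — F and G already connected.
D G (18): skip — D and G already connected.
A G (19): add — endpoints in different components.
Edges rejected before the tree was complete: 5.

5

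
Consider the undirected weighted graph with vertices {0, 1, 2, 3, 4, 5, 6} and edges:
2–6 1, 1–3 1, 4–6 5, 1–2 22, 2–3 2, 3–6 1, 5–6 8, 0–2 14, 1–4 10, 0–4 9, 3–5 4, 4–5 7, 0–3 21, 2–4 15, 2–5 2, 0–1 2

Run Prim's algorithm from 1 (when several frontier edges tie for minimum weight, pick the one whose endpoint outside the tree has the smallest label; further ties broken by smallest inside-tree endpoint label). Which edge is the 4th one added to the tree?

0-1

Prim, starting at 1.
Step 1: cheapest edge leaving the tree is 1–3 (1); add 3.
Step 2: cheapest edge leaving the tree is 3–6 (1); add 6.
Step 3: cheapest edge leaving the tree is 2–6 (1); add 2.
Step 4: cheapest edge leaving the tree is 0–1 (2); add 0.
Step 5: cheapest edge leaving the tree is 2–5 (2); add 5.
Step 6: cheapest edge leaving the tree is 4–6 (5); add 4.
The 4th edge added is 0–1.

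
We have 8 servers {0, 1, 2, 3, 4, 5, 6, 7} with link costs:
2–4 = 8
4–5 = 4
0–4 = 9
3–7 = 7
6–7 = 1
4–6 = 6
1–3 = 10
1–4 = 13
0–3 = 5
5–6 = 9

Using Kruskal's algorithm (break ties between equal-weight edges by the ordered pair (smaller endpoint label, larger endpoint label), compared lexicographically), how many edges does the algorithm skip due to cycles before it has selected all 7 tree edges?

Kruskal: consider edges lightest-first.
6–7 (1): add — endpoints in different components.
4–5 (4): add — endpoints in different components.
0–3 (5): add — endpoints in different components.
4–6 (6): add — endpoints in different components.
3–7 (7): add — endpoints in different components.
2–4 (8): add — endpoints in different components.
0–4 (9): skip — 0 and 4 already connected.
5–6 (9): skip — 5 and 6 already connected.
1–3 (10): add — endpoints in different components.
Edges rejected before the tree was complete: 2.

2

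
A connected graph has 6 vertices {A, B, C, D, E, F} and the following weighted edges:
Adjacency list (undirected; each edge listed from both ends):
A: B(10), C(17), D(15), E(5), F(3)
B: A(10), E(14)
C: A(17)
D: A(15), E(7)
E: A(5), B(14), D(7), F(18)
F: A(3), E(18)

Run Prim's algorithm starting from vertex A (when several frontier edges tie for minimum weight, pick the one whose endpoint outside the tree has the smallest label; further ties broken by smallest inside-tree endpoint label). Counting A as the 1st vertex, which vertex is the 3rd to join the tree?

Grow the tree from A using Prim:
Step 1: frontier [A-F 3, A-E 5, A-B 10, A-D 15, A-C 17] → take A-F (3); add F.
Step 2: frontier [A-E 5, A-B 10, A-D 15, A-C 17, E-F 18] → take A-E (5); add E.
Step 3: frontier [A-B 10, A-D 15, A-C 17, D-E 7, B-E 14] → take D-E (7); add D.
Step 4: frontier [A-B 10, A-C 17, B-E 14] → take A-B (10); add B.
Step 5: frontier [A-C 17] → take A-C (17); add C.
Vertex order: A, F, E, D, B, C. The 3rd vertex is E.

E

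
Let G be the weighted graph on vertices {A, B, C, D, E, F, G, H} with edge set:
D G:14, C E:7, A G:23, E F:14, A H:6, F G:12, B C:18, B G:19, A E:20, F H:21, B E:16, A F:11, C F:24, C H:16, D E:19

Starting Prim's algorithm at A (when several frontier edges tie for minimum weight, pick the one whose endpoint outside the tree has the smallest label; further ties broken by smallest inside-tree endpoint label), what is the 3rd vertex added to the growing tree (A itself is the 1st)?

F

Prim's algorithm from A:
Step 1: cheapest edge leaving the tree is A H (6); add H.
Step 2: cheapest edge leaving the tree is A F (11); add F.
Step 3: cheapest edge leaving the tree is F G (12); add G.
Step 4: cheapest edge leaving the tree is D G (14); add D.
Step 5: cheapest edge leaving the tree is E F (14); add E.
Step 6: cheapest edge leaving the tree is C E (7); add C.
Step 7: cheapest edge leaving the tree is B E (16); add B.
Vertex order: A, H, F, G, D, E, C, B. The 3rd vertex is F.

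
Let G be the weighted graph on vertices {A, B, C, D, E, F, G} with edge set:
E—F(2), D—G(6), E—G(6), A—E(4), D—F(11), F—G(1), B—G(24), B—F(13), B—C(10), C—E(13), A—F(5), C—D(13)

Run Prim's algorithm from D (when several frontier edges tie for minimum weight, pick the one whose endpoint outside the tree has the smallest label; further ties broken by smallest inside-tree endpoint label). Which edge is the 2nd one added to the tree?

Prim, starting at D.
Step 1: cheapest edge leaving the tree is D—G (6); add G.
Step 2: cheapest edge leaving the tree is F—G (1); add F.
Step 3: cheapest edge leaving the tree is E—F (2); add E.
Step 4: cheapest edge leaving the tree is A—E (4); add A.
Step 5: cheapest edge leaving the tree is B—F (13); add B.
Step 6: cheapest edge leaving the tree is B—C (10); add C.
The 2nd edge added is F—G.

F-G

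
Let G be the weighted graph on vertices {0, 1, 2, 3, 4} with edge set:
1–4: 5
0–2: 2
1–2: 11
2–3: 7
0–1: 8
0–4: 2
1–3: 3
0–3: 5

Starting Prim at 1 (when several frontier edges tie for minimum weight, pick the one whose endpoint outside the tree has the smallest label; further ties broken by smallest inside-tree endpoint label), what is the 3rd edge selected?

Prim's algorithm from 1:
Step 1: frontier [1–3 3, 1–4 5, 0–1 8, 1–2 11] → take 1–3 (3); add 3.
Step 2: frontier [1–4 5, 0–1 8, 1–2 11, 0–3 5, 2–3 7] → take 0–3 (5); add 0.
Step 3: frontier [0–2 2, 0–4 2, 1–4 5, 1–2 11, 2–3 7] → take 0–2 (2); add 2.
Step 4: frontier [0–4 2, 1–4 5] → take 0–4 (2); add 4.
The 3rd edge added is 0–2.

0-2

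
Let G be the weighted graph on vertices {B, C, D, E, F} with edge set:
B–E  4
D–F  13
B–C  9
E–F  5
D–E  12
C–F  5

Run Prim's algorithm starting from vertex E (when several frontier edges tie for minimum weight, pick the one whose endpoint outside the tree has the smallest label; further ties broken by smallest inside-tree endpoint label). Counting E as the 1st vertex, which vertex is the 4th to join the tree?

Prim's algorithm from E:
Step 1: cheapest edge leaving the tree is B–E (4); add B.
Step 2: cheapest edge leaving the tree is E–F (5); add F.
Step 3: cheapest edge leaving the tree is C–F (5); add C.
Step 4: cheapest edge leaving the tree is D–E (12); add D.
Vertex order: E, B, F, C, D. The 4th vertex is C.

C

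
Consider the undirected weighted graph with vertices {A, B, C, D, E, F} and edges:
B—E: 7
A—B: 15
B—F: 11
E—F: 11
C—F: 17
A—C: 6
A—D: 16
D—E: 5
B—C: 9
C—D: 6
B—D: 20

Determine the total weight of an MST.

35

Prim, starting at C.
Step 1: frontier [A—C 6, C—D 6, B—C 9, C—F 17] → take A—C (6); add A.
Step 2: frontier [A—B 15, A—D 16, C—D 6, B—C 9, C—F 17] → take C—D (6); add D.
Step 3: frontier [A—B 15, B—C 9, C—F 17, D—E 5, B—D 20] → take D—E (5); add E.
Step 4: frontier [A—B 15, B—C 9, C—F 17, B—D 20, B—E 7, E—F 11] → take B—E (7); add B.
Step 5: frontier [B—F 11, C—F 17, E—F 11] → take B—F (11); add F.
MST edges: A—C, C—D, D—E, B—E, B—F; total weight 6+6+5+7+11 = 35.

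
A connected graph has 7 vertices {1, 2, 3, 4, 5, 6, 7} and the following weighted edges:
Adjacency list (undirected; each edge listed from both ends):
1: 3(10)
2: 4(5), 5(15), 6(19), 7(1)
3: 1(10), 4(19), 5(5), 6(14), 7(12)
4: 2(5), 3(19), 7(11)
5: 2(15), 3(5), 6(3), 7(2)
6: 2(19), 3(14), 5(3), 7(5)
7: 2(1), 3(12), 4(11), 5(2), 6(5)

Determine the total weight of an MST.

26

Kruskal: consider edges lightest-first.
2–7 (1): add. Components now {1} {2,7} {3} {4} {5} {6}
5–7 (2): add. Components now {1} {2,5,7} {3} {4} {6}
5–6 (3): add. Components now {1} {2,5,6,7} {3} {4}
2–4 (5): add. Components now {1} {2,4,5,6,7} {3}
3–5 (5): add. Components now {1} {2,3,4,5,6,7}
6–7 (5): skip — 6 and 7 already connected.
1–3 (10): add. Components now {1,2,3,4,5,6,7}
MST edges: 2–7, 5–7, 5–6, 2–4, 3–5, 1–3; total weight 1+2+3+5+5+10 = 26.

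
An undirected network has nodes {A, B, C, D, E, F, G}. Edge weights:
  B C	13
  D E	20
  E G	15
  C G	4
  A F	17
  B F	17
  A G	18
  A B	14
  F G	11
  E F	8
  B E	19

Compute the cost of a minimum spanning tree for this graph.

Grow the tree from E using Prim:
Step 1: frontier [E F 8, E G 15, B E 19, D E 20] → take E F (8); add F.
Step 2: frontier [E G 15, B E 19, D E 20, F G 11, A F 17, B F 17] → take F G (11); add G.
Step 3: frontier [B E 19, D E 20, A F 17, B F 17, C G 4, A G 18] → take C G (4); add C.
Step 4: frontier [B C 13, B E 19, D E 20, A F 17, B F 17, A G 18] → take B C (13); add B.
Step 5: frontier [A B 14, D E 20, A F 17, A G 18] → take A B (14); add A.
Step 6: frontier [D E 20] → take D E (20); add D.
MST edges: E F, F G, C G, B C, A B, D E; total weight 8+11+4+13+14+20 = 70.

70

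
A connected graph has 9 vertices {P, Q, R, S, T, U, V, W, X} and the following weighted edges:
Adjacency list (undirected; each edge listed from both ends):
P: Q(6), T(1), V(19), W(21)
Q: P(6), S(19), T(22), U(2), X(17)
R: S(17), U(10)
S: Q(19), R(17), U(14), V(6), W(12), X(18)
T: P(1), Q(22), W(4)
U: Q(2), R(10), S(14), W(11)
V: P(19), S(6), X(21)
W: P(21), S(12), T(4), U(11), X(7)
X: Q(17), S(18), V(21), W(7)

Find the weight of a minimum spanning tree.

48

Kruskal: consider edges lightest-first.
P T (1): add — endpoints in different components.
Q U (2): add — endpoints in different components.
T W (4): add — endpoints in different components.
P Q (6): add — endpoints in different components.
S V (6): add — endpoints in different components.
W X (7): add — endpoints in different components.
R U (10): add — endpoints in different components.
U W (11): skip — W and U already connected.
S W (12): add — endpoints in different components.
MST edges: P T, Q U, T W, P Q, S V, W X, R U, S W; total weight 1+2+4+6+6+7+10+12 = 48.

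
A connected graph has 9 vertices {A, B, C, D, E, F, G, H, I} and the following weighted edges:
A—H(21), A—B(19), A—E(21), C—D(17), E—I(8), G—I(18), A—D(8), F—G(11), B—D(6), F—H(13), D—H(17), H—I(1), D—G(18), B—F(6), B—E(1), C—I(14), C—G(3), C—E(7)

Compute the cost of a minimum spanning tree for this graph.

40

Kruskal's algorithm — process edges by increasing weight (ties by edge label):
B—E (1): add — endpoints in different components.
H—I (1): add — endpoints in different components.
C—G (3): add — endpoints in different components.
B—D (6): add — endpoints in different components.
B—F (6): add — endpoints in different components.
C—E (7): add — endpoints in different components.
A—D (8): add — endpoints in different components.
E—I (8): add — endpoints in different components.
MST edges: B—E, H—I, C—G, B—D, B—F, C—E, A—D, E—I; total weight 1+1+3+6+6+7+8+8 = 40.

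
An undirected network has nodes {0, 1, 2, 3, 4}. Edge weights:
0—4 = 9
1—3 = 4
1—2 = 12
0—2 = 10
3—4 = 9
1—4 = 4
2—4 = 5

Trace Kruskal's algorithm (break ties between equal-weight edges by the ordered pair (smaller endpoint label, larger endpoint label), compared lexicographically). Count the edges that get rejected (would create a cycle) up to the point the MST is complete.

0

Kruskal: consider edges lightest-first.
1—3 (4): add. Components now {0} {1,3} {2} {4}
1—4 (4): add. Components now {0} {1,3,4} {2}
2—4 (5): add. Components now {0} {1,2,3,4}
0—4 (9): add. Components now {0,1,2,3,4}
Edges rejected before the tree was complete: 0.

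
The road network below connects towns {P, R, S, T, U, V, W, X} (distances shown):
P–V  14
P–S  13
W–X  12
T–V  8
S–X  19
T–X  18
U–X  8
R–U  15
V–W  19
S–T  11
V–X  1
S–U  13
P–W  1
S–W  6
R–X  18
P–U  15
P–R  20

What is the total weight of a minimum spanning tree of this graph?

Sort edges by weight, then run Kruskal:
P–W (1): add — endpoints in different components.
V–X (1): add — endpoints in different components.
S–W (6): add — endpoints in different components.
T–V (8): add — endpoints in different components.
U–X (8): add — endpoints in different components.
S–T (11): add — endpoints in different components.
W–X (12): skip — X and W already connected.
P–S (13): skip — P and S already connected.
S–U (13): skip — S and U already connected.
P–V (14): skip — P and V already connected.
P–U (15): skip — P and U already connected.
R–U (15): add — endpoints in different components.
MST edges: P–W, V–X, S–W, T–V, U–X, S–T, R–U; total weight 1+1+6+8+8+11+15 = 50.

50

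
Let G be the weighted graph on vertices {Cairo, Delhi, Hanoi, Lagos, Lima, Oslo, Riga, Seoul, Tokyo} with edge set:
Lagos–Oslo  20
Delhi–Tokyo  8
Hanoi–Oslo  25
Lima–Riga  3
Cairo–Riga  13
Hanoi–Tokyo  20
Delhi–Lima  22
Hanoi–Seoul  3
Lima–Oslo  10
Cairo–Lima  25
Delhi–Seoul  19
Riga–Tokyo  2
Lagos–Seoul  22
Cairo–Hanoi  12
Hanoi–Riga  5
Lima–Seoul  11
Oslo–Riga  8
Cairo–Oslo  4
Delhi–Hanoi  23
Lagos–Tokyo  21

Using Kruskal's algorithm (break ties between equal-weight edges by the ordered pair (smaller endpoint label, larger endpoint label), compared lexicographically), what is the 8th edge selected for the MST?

Kruskal's algorithm — process edges by increasing weight (ties by edge label):
Riga–Tokyo (2): add — endpoints in different components.
Hanoi–Seoul (3): add — endpoints in different components.
Lima–Riga (3): add — endpoints in different components.
Cairo–Oslo (4): add — endpoints in different components.
Hanoi–Riga (5): add — endpoints in different components.
Delhi–Tokyo (8): add — endpoints in different components.
Oslo–Riga (8): add — endpoints in different components.
Lima–Oslo (10): skip — Oslo and Lima already connected.
Lima–Seoul (11): skip — Seoul and Lima already connected.
Cairo–Hanoi (12): skip — Hanoi and Cairo already connected.
Cairo–Riga (13): skip — Riga and Cairo already connected.
Delhi–Seoul (19): skip — Delhi and Seoul already connected.
Hanoi–Tokyo (20): skip — Hanoi and Tokyo already connected.
Lagos–Oslo (20): add — endpoints in different components.
The 8th edge added is Lagos–Oslo.

Lagos-Oslo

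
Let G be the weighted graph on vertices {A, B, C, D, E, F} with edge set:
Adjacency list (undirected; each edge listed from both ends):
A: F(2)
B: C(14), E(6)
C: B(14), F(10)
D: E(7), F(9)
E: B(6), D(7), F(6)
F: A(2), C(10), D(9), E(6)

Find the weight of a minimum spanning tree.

31

Kruskal's algorithm — process edges by increasing weight (ties by edge label):
A–F (2): add — endpoints in different components.
B–E (6): add — endpoints in different components.
E–F (6): add — endpoints in different components.
D–E (7): add — endpoints in different components.
D–F (9): skip — D and F already connected.
C–F (10): add — endpoints in different components.
MST edges: A–F, B–E, E–F, D–E, C–F; total weight 2+6+6+7+10 = 31.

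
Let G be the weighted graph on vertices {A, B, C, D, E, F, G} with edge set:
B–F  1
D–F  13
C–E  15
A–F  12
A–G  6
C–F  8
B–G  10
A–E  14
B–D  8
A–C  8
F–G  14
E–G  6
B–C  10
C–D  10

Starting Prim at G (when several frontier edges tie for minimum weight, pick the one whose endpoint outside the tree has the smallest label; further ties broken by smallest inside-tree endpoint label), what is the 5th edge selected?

B-F

Grow the tree from G using Prim:
Step 1: cheapest edge leaving the tree is A–G (6); add A.
Step 2: cheapest edge leaving the tree is E–G (6); add E.
Step 3: cheapest edge leaving the tree is A–C (8); add C.
Step 4: cheapest edge leaving the tree is C–F (8); add F.
Step 5: cheapest edge leaving the tree is B–F (1); add B.
Step 6: cheapest edge leaving the tree is B–D (8); add D.
The 5th edge added is B–F.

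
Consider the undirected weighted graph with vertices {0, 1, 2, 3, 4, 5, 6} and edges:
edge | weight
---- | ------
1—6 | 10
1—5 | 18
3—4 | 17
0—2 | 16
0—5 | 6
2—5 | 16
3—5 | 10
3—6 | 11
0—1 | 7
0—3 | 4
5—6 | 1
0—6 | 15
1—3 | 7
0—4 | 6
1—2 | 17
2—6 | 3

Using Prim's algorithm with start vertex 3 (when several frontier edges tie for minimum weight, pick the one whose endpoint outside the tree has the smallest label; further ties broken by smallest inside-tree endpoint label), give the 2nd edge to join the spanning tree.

Prim, starting at 3.
Step 1: cheapest edge leaving the tree is 0—3 (4); add 0.
Step 2: cheapest edge leaving the tree is 0—4 (6); add 4.
Step 3: cheapest edge leaving the tree is 0—5 (6); add 5.
Step 4: cheapest edge leaving the tree is 5—6 (1); add 6.
Step 5: cheapest edge leaving the tree is 2—6 (3); add 2.
Step 6: cheapest edge leaving the tree is 0—1 (7); add 1.
The 2nd edge added is 0—4.

0-4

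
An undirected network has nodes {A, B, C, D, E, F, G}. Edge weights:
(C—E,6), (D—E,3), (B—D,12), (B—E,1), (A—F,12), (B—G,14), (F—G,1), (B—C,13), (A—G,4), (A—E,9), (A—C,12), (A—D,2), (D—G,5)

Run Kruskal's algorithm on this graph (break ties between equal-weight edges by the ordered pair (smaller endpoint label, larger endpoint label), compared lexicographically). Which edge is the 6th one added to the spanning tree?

Sort edges by weight, then run Kruskal:
B—E (1): add — endpoints in different components.
F—G (1): add — endpoints in different components.
A—D (2): add — endpoints in different components.
D—E (3): add — endpoints in different components.
A—G (4): add — endpoints in different components.
D—G (5): skip — D and G already connected.
C—E (6): add — endpoints in different components.
The 6th edge added is C—E.

C-E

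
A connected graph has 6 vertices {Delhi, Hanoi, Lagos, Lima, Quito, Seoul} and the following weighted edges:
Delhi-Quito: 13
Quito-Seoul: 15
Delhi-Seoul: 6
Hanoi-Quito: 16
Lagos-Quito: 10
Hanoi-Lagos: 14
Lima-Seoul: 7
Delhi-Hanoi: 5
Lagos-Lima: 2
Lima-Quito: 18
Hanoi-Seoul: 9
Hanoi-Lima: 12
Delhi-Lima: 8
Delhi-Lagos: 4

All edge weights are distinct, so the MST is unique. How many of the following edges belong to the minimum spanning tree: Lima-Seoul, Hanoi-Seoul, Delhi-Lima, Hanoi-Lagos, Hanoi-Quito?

Kruskal's algorithm — process edges by increasing weight (ties by edge label):
Lagos-Lima (2): add — endpoints in different components.
Delhi-Lagos (4): add — endpoints in different components.
Delhi-Hanoi (5): add — endpoints in different components.
Delhi-Seoul (6): add — endpoints in different components.
Lima-Seoul (7): skip — Seoul and Lima already connected.
Delhi-Lima (8): skip — Delhi and Lima already connected.
Hanoi-Seoul (9): skip — Hanoi and Seoul already connected.
Lagos-Quito (10): add — endpoints in different components.
MST edge set: {Lagos-Lima, Delhi-Lagos, Delhi-Hanoi, Delhi-Seoul, Lagos-Quito}.
Of the listed edges, {} are in the MST → 0.

0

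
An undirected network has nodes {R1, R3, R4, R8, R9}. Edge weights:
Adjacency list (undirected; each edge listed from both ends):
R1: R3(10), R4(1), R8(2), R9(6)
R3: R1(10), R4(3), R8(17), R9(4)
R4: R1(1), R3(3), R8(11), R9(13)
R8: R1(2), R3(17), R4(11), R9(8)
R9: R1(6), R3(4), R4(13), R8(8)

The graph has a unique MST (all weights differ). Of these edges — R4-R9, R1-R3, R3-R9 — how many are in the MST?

1

Kruskal: consider edges lightest-first.
R1-R4 (1): add — endpoints in different components.
R1-R8 (2): add — endpoints in different components.
R3-R4 (3): add — endpoints in different components.
R3-R9 (4): add — endpoints in different components.
MST edge set: {R1-R4, R1-R8, R3-R4, R3-R9}.
Of the listed edges, {R3-R9} are in the MST → 1.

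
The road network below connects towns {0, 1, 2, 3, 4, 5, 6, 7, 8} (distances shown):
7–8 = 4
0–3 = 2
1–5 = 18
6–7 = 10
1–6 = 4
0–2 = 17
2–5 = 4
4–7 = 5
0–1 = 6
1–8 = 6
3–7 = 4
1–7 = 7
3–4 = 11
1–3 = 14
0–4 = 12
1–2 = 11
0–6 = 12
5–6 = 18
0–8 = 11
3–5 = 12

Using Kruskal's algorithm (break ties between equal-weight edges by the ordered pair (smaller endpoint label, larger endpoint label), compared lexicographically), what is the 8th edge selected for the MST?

Kruskal: consider edges lightest-first.
0–3 (2): add — endpoints in different components.
1–6 (4): add — endpoints in different components.
2–5 (4): add — endpoints in different components.
3–7 (4): add — endpoints in different components.
7–8 (4): add — endpoints in different components.
4–7 (5): add — endpoints in different components.
0–1 (6): add — endpoints in different components.
1–8 (6): skip — 1 and 8 already connected.
1–7 (7): skip — 1 and 7 already connected.
6–7 (10): skip — 6 and 7 already connected.
0–8 (11): skip — 0 and 8 already connected.
1–2 (11): add — endpoints in different components.
The 8th edge added is 1–2.

1-2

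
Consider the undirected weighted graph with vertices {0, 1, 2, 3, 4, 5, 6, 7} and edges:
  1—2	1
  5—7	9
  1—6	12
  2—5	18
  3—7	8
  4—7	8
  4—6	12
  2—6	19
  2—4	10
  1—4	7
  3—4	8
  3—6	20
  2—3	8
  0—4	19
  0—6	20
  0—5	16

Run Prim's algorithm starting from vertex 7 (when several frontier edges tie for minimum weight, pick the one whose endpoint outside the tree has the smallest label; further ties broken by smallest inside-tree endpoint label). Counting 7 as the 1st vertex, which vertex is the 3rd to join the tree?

Prim's algorithm from 7:
Step 1: cheapest edge leaving the tree is 3—7 (8); add 3.
Step 2: cheapest edge leaving the tree is 2—3 (8); add 2.
Step 3: cheapest edge leaving the tree is 1—2 (1); add 1.
Step 4: cheapest edge leaving the tree is 1—4 (7); add 4.
Step 5: cheapest edge leaving the tree is 5—7 (9); add 5.
Step 6: cheapest edge leaving the tree is 1—6 (12); add 6.
Step 7: cheapest edge leaving the tree is 0—5 (16); add 0.
Vertex order: 7, 3, 2, 1, 4, 5, 6, 0. The 3rd vertex is 2.

2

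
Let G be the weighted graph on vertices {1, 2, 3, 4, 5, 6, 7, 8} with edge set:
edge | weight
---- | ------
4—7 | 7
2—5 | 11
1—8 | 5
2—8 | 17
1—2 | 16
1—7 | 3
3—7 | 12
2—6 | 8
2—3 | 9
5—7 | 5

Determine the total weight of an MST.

Prim's algorithm from 1:
Step 1: frontier [1—7 3, 1—8 5, 1—2 16] → take 1—7 (3); add 7.
Step 2: frontier [1—8 5, 1—2 16, 5—7 5, 4—7 7, 3—7 12] → take 5—7 (5); add 5.
Step 3: frontier [1—8 5, 1—2 16, 2—5 11, 4—7 7, 3—7 12] → take 1—8 (5); add 8.
Step 4: frontier [1—2 16, 2—5 11, 4—7 7, 3—7 12, 2—8 17] → take 4—7 (7); add 4.
Step 5: frontier [1—2 16, 2—5 11, 3—7 12, 2—8 17] → take 2—5 (11); add 2.
Step 6: frontier [2—6 8, 2—3 9, 3—7 12] → take 2—6 (8); add 6.
Step 7: frontier [2—3 9, 3—7 12] → take 2—3 (9); add 3.
MST edges: 1—7, 5—7, 1—8, 4—7, 2—5, 2—6, 2—3; total weight 3+5+5+7+11+8+9 = 48.

48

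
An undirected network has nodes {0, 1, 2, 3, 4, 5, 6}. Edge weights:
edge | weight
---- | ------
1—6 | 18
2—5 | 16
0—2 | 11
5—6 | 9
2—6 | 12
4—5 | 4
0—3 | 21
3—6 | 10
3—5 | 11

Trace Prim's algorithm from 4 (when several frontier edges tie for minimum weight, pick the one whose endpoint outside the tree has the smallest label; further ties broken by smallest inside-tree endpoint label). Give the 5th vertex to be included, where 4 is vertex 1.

2

Prim, starting at 4.
Step 1: frontier [4—5 4] → take 4—5 (4); add 5.
Step 2: frontier [5—6 9, 3—5 11, 2—5 16] → take 5—6 (9); add 6.
Step 3: frontier [3—5 11, 2—5 16, 3—6 10, 2—6 12, 1—6 18] → take 3—6 (10); add 3.
Step 4: frontier [0—3 21, 2—5 16, 2—6 12, 1—6 18] → take 2—6 (12); add 2.
Step 5: frontier [0—2 11, 0—3 21, 1—6 18] → take 0—2 (11); add 0.
Step 6: frontier [1—6 18] → take 1—6 (18); add 1.
Vertex order: 4, 5, 6, 3, 2, 0, 1. The 5th vertex is 2.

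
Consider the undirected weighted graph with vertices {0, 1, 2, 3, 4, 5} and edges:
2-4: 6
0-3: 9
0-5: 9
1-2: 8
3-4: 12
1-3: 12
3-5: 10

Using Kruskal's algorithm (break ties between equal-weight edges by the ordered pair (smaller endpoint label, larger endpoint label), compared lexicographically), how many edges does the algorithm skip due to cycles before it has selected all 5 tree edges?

1

Sort edges by weight, then run Kruskal:
2-4 (6): add. Components now {0} {1} {2,4} {3} {5}
1-2 (8): add. Components now {0} {1,2,4} {3} {5}
0-3 (9): add. Components now {0,3} {1,2,4} {5}
0-5 (9): add. Components now {0,3,5} {1,2,4}
3-5 (10): skip — 3 and 5 already connected.
1-3 (12): add. Components now {0,1,2,3,4,5}
Edges rejected before the tree was complete: 1.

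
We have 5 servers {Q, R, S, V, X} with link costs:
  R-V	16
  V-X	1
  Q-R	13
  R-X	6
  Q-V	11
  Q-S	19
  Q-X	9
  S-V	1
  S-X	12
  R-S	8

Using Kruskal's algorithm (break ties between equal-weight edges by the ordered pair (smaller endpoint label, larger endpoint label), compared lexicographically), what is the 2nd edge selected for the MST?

V-X

Sort edges by weight, then run Kruskal:
S-V (1): add. Components now {R} {S,V} {X} {Q}
V-X (1): add. Components now {R} {S,V,X} {Q}
R-X (6): add. Components now {R,S,V,X} {Q}
R-S (8): skip — R and S already connected.
Q-X (9): add. Components now {Q,R,S,V,X}
The 2nd edge added is V-X.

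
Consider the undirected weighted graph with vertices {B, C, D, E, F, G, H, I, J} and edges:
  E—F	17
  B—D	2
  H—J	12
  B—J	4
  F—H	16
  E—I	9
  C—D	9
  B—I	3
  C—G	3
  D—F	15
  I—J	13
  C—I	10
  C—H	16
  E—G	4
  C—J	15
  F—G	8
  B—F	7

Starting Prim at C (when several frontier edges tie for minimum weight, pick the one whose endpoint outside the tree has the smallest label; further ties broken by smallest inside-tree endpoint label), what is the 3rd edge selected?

Prim's algorithm from C:
Step 1: cheapest edge leaving the tree is C—G (3); add G.
Step 2: cheapest edge leaving the tree is E—G (4); add E.
Step 3: cheapest edge leaving the tree is F—G (8); add F.
Step 4: cheapest edge leaving the tree is B—F (7); add B.
Step 5: cheapest edge leaving the tree is B—D (2); add D.
Step 6: cheapest edge leaving the tree is B—I (3); add I.
Step 7: cheapest edge leaving the tree is B—J (4); add J.
Step 8: cheapest edge leaving the tree is H—J (12); add H.
The 3rd edge added is F—G.

F-G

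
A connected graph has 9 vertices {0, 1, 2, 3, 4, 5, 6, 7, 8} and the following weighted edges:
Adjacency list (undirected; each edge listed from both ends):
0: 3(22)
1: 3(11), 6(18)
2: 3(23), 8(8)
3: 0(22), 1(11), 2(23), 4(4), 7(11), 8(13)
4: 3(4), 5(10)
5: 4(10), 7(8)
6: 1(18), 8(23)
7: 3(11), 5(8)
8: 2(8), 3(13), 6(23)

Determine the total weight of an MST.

94

Prim's algorithm from 2:
Step 1: frontier [2—8 8, 2—3 23] → take 2—8 (8); add 8.
Step 2: frontier [2—3 23, 3—8 13, 6—8 23] → take 3—8 (13); add 3.
Step 3: frontier [3—4 4, 1—3 11, 3—7 11, 0—3 22, 6—8 23] → take 3—4 (4); add 4.
Step 4: frontier [1—3 11, 3—7 11, 0—3 22, 4—5 10, 6—8 23] → take 4—5 (10); add 5.
Step 5: frontier [1—3 11, 3—7 11, 0—3 22, 5—7 8, 6—8 23] → take 5—7 (8); add 7.
Step 6: frontier [1—3 11, 0—3 22, 6—8 23] → take 1—3 (11); add 1.
Step 7: frontier [1—6 18, 0—3 22, 6—8 23] → take 1—6 (18); add 6.
Step 8: frontier [0—3 22] → take 0—3 (22); add 0.
MST edges: 2—8, 3—8, 3—4, 4—5, 5—7, 1—3, 1—6, 0—3; total weight 8+13+4+10+8+11+18+22 = 94.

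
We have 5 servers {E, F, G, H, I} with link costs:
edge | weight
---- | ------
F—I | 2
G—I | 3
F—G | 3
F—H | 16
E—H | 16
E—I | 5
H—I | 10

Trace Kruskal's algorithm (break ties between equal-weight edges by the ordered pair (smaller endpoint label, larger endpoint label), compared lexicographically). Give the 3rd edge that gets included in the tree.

E-I

Kruskal's algorithm — process edges by increasing weight (ties by edge label):
F—I (2): add. Components now {E} {F,I} {G} {H}
F—G (3): add. Components now {E} {F,G,I} {H}
G—I (3): skip — G and I already connected.
E—I (5): add. Components now {E,F,G,I} {H}
H—I (10): add. Components now {E,F,G,H,I}
The 3rd edge added is E—I.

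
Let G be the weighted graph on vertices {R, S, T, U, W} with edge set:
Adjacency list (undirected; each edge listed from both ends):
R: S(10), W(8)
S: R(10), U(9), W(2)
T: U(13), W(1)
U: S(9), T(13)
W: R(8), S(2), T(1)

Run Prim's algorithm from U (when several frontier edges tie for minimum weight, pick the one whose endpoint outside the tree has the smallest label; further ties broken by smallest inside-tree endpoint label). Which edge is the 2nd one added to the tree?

Grow the tree from U using Prim:
Step 1: frontier [S–U 9, T–U 13] → take S–U (9); add S.
Step 2: frontier [S–W 2, R–S 10, T–U 13] → take S–W (2); add W.
Step 3: frontier [R–S 10, T–U 13, T–W 1, R–W 8] → take T–W (1); add T.
Step 4: frontier [R–S 10, R–W 8] → take R–W (8); add R.
The 2nd edge added is S–W.

S-W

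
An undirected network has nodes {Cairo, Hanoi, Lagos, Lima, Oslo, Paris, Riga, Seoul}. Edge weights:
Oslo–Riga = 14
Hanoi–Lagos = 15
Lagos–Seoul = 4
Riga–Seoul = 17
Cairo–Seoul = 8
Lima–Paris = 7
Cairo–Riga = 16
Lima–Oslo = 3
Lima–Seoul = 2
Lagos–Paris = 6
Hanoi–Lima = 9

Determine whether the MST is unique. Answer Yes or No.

Yes

Kruskal's algorithm — process edges by increasing weight (ties by edge label):
Lima–Seoul (2): add — endpoints in different components.
Lima–Oslo (3): add — endpoints in different components.
Lagos–Seoul (4): add — endpoints in different components.
Lagos–Paris (6): add — endpoints in different components.
Lima–Paris (7): skip — Paris and Lima already connected.
Cairo–Seoul (8): add — endpoints in different components.
Hanoi–Lima (9): add — endpoints in different components.
Oslo–Riga (14): add — endpoints in different components.
Every non-tree edge has weight strictly greater than the heaviest edge on the tree path between its endpoints, so the MST is unique.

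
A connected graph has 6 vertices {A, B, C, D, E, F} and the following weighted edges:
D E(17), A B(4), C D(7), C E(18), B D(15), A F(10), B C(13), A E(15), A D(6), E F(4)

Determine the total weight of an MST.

31

Sort edges by weight, then run Kruskal:
A B (4): add. Components now {A,B} {C} {D} {E} {F}
E F (4): add. Components now {A,B} {C} {D} {E,F}
A D (6): add. Components now {A,B,D} {C} {E,F}
C D (7): add. Components now {A,B,C,D} {E,F}
A F (10): add. Components now {A,B,C,D,E,F}
MST edges: A B, E F, A D, C D, A F; total weight 4+4+6+7+10 = 31.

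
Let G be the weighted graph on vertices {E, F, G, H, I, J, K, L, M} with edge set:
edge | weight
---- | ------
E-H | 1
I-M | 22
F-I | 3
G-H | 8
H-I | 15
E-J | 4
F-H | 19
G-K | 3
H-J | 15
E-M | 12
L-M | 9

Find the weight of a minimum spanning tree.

55

Kruskal: consider edges lightest-first.
E-H (1): add — endpoints in different components.
F-I (3): add — endpoints in different components.
G-K (3): add — endpoints in different components.
E-J (4): add — endpoints in different components.
G-H (8): add — endpoints in different components.
L-M (9): add — endpoints in different components.
E-M (12): add — endpoints in different components.
H-I (15): add — endpoints in different components.
MST edges: E-H, F-I, G-K, E-J, G-H, L-M, E-M, H-I; total weight 1+3+3+4+8+9+12+15 = 55.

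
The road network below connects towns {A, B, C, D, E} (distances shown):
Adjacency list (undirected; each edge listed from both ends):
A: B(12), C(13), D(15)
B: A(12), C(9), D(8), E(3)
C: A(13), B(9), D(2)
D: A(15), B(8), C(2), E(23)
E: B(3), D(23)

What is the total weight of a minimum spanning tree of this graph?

25

Prim's algorithm from B:
Step 1: frontier [B–E 3, B–D 8, B–C 9, A–B 12] → take B–E (3); add E.
Step 2: frontier [B–D 8, B–C 9, A–B 12, D–E 23] → take B–D (8); add D.
Step 3: frontier [B–C 9, A–B 12, C–D 2, A–D 15] → take C–D (2); add C.
Step 4: frontier [A–B 12, A–C 13, A–D 15] → take A–B (12); add A.
MST edges: B–E, B–D, C–D, A–B; total weight 3+8+2+12 = 25.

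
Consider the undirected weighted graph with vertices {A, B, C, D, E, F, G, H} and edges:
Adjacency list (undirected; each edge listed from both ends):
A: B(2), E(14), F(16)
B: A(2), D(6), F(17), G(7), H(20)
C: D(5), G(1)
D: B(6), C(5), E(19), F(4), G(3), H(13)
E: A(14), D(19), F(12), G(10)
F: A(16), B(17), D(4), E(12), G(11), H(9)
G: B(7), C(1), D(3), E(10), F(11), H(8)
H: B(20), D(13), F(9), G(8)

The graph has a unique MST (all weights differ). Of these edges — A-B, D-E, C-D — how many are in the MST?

Sort edges by weight, then run Kruskal:
C-G (1): add — endpoints in different components.
A-B (2): add — endpoints in different components.
D-G (3): add — endpoints in different components.
D-F (4): add — endpoints in different components.
C-D (5): skip — C and D already connected.
B-D (6): add — endpoints in different components.
B-G (7): skip — B and G already connected.
G-H (8): add — endpoints in different components.
F-H (9): skip — F and H already connected.
E-G (10): add — endpoints in different components.
MST edge set: {C-G, A-B, D-G, D-F, B-D, G-H, E-G}.
Of the listed edges, {A-B} are in the MST → 1.

1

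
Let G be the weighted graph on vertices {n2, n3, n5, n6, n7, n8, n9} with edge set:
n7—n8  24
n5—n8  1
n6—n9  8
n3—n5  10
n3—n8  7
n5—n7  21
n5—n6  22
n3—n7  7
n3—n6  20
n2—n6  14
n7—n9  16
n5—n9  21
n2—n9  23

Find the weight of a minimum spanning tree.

53

Prim's algorithm from n8:
Step 1: cheapest edge leaving the tree is n5—n8 (1); add n5.
Step 2: cheapest edge leaving the tree is n3—n8 (7); add n3.
Step 3: cheapest edge leaving the tree is n3—n7 (7); add n7.
Step 4: cheapest edge leaving the tree is n7—n9 (16); add n9.
Step 5: cheapest edge leaving the tree is n6—n9 (8); add n6.
Step 6: cheapest edge leaving the tree is n2—n6 (14); add n2.
MST edges: n5—n8, n3—n8, n3—n7, n7—n9, n6—n9, n2—n6; total weight 1+7+7+16+8+14 = 53.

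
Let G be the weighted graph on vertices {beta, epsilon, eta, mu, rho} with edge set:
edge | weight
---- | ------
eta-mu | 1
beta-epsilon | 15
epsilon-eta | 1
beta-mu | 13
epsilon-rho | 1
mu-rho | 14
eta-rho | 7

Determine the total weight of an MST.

Kruskal's algorithm — process edges by increasing weight (ties by edge label):
epsilon-eta (1): add. Components now {epsilon,eta} {rho} {mu} {beta}
epsilon-rho (1): add. Components now {epsilon,eta,rho} {mu} {beta}
eta-mu (1): add. Components now {epsilon,eta,mu,rho} {beta}
eta-rho (7): skip — rho and eta already connected.
beta-mu (13): add. Components now {beta,epsilon,eta,mu,rho}
MST edges: epsilon-eta, epsilon-rho, eta-mu, beta-mu; total weight 1+1+1+13 = 16.

16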